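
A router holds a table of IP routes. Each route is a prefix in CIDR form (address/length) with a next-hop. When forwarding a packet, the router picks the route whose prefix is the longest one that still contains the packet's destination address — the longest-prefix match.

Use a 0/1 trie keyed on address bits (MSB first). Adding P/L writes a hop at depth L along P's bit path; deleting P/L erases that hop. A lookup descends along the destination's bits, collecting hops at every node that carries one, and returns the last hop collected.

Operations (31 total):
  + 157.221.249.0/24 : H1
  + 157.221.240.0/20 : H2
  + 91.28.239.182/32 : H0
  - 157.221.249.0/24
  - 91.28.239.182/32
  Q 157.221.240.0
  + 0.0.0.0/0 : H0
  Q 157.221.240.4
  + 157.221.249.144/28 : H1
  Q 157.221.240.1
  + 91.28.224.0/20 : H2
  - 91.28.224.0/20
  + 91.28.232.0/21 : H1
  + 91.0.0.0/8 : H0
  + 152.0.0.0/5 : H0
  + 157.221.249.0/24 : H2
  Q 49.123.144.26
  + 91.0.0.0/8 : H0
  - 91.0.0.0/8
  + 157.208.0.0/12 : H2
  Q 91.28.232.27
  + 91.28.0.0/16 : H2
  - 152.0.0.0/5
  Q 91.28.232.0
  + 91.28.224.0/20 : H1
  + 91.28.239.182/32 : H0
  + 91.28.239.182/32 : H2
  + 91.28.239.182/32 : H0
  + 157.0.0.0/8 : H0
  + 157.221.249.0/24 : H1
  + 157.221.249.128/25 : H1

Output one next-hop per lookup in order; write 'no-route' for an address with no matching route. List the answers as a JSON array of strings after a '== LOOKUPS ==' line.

Apply in order:
  add 157.221.249.0/24 -> H1 at depth 24
  add 157.221.240.0/20 -> H2 at depth 20
  add 91.28.239.182/32 -> H0 at depth 32
  del 157.221.249.0/24 (clear depth 24)
  del 91.28.239.182/32 (clear depth 32)
  Q 157.221.240.0: descend 10011101110111011111 ; hops seen [H2] ; pick H2
  add 0.0.0.0/0 -> H0 at depth 0
  Q 157.221.240.4: descend 10011101110111011111 ; hops seen [H0,H2] ; pick H2
  add 157.221.249.144/28 -> H1 at depth 28
  Q 157.221.240.1: descend 10011101110111011111 ; hops seen [H0,H2] ; pick H2
  add 91.28.224.0/20 -> H2 at depth 20
  del 91.28.224.0/20 (clear depth 20)
  add 91.28.232.0/21 -> H1 at depth 21
  add 91.0.0.0/8 -> H0 at depth 8
  add 152.0.0.0/5 -> H0 at depth 5
  add 157.221.249.0/24 -> H2 at depth 24
  Q 49.123.144.26: descend 0 ; hops seen [H0] ; pick H0
  add 91.0.0.0/8 -> H0 at depth 8
  del 91.0.0.0/8 (clear depth 8)
  add 157.208.0.0/12 -> H2 at depth 12
  Q 91.28.232.27: descend 010110110001110011101 ; hops seen [H0,H1] ; pick H1
  add 91.28.0.0/16 -> H2 at depth 16
  del 152.0.0.0/5 (clear depth 5)
  Q 91.28.232.0: descend 010110110001110011101 ; hops seen [H0,H2,H1] ; pick H1
  add 91.28.224.0/20 -> H1 at depth 20
  add 91.28.239.182/32 -> H0 at depth 32
  add 91.28.239.182/32 -> H2 at depth 32
  add 91.28.239.182/32 -> H0 at depth 32
  add 157.0.0.0/8 -> H0 at depth 8
  add 157.221.249.0/24 -> H1 at depth 24
  add 157.221.249.128/25 -> H1 at depth 25

== LOOKUPS ==
["H2","H2","H2","H0","H1","H1"]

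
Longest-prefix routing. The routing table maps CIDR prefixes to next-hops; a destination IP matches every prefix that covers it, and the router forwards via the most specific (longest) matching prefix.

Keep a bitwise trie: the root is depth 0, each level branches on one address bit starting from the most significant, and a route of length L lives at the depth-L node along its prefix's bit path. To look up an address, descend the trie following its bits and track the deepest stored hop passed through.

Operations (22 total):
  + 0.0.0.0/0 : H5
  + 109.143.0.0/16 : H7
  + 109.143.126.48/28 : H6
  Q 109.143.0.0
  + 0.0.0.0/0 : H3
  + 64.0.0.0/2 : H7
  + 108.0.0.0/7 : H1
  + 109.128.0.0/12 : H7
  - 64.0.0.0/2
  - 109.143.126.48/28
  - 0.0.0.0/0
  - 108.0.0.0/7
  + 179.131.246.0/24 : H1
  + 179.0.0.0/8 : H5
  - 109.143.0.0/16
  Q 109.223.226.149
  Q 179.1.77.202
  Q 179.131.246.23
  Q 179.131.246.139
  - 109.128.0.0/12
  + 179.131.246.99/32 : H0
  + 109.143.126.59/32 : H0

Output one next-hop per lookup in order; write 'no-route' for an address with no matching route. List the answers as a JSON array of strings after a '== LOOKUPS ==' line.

Trace:
  add 0.0.0.0/0 -> H5 at depth 0
  add 109.143.0.0/16 -> H7 at depth 16
  add 109.143.126.48/28 -> H6 at depth 28
  ? 109.143.0.0  path d0:H5→d1:-→d2:-→d3:-→d4:-→d5:-→d6:-→d7:-→d8:-→d9:-→d10:-→d11:-→d12:-→d13:-→d14:-→d15:-→d16:H7→d17:-  best=H7
  add 0.0.0.0/0 -> H3 at depth 0
  add 64.0.0.0/2 -> H7 at depth 2
  add 108.0.0.0/7 -> H1 at depth 7
  add 109.128.0.0/12 -> H7 at depth 12
  del 64.0.0.0/2 (clear depth 2)
  del 109.143.126.48/28 (clear depth 28)
  del 0.0.0.0/0 (clear depth 0)
  del 108.0.0.0/7 (clear depth 7)
  add 179.131.246.0/24 -> H1 at depth 24
  add 179.0.0.0/8 -> H5 at depth 8
  del 109.143.0.0/16 (clear depth 16)
  ? 109.223.226.149  path d0:-→d1:-→d2:-→d3:-→d4:-→d5:-→d6:-→d7:-→d8:-→d9:-  best=no-route
  ? 179.1.77.202  path d0:-→d1:-→d2:-→d3:-→d4:-→d5:-→d6:-→d7:-→d8:H5  best=H5
  ? 179.131.246.23  path d0:-→d1:-→d2:-→d3:-→d4:-→d5:-→d6:-→d7:-→d8:H5→d9:-→d10:-→d11:-→d12:-→d13:-→d14:-→d15:-→d16:-→d17:-→d18:-→d19:-→d20:-→d21:-→d22:-→d23:-→d24:H1  best=H1
  ? 179.131.246.139  path d0:-→d1:-→d2:-→d3:-→d4:-→d5:-→d6:-→d7:-→d8:H5→d9:-→d10:-→d11:-→d12:-→d13:-→d14:-→d15:-→d16:-→d17:-→d18:-→d19:-→d20:-→d21:-→d22:-→d23:-→d24:H1  best=H1
  del 109.128.0.0/12 (clear depth 12)
  add 179.131.246.99/32 -> H0 at depth 32
  add 109.143.126.59/32 -> H0 at depth 32

== LOOKUPS ==
["H7","no-route","H5","H1","H1"]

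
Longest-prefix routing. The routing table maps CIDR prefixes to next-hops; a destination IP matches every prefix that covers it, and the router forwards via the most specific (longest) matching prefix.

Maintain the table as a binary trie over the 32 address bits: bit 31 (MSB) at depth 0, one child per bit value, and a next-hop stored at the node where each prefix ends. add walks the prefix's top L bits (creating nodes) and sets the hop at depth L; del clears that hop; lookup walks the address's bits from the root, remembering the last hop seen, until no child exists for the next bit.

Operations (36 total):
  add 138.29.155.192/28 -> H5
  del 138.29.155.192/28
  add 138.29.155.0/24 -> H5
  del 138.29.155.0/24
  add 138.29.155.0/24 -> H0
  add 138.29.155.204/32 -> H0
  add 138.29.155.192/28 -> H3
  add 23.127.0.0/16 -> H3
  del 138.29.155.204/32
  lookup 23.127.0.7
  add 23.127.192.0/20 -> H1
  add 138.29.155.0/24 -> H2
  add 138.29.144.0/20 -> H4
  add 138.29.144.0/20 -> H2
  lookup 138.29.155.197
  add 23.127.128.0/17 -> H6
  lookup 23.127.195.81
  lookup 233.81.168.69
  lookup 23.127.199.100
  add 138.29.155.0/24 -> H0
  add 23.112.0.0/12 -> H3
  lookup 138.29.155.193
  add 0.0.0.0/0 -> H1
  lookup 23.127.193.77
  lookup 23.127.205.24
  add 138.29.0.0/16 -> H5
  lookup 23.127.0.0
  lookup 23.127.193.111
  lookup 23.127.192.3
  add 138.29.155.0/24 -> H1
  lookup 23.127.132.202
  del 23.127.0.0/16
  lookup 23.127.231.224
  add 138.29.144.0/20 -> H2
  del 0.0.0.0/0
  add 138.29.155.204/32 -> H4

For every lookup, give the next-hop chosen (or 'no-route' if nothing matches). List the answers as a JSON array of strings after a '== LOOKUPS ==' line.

Process each operation:
  + 138.29.155.192/28 (H5) depth=28
  - 138.29.155.192/28 clear@28
  + 138.29.155.0/24 (H5) depth=24
  - 138.29.155.0/24 clear@24
  + 138.29.155.0/24 (H0) depth=24
  + 138.29.155.204/32 (H0) depth=32
  + 138.29.155.192/28 (H3) depth=28
  + 23.127.0.0/16 (H3) depth=16
  - 138.29.155.204/32 clear@32
  ? 23.127.0.7  path d0:-→d1:-→d2:-→d3:-→d4:-→d5:-→d6:-→d7:-→d8:-→d9:-→d10:-→d11:-→d12:-→d13:-→d14:-→d15:-→d16:H3  best=H3
  + 23.127.192.0/20 (H1) depth=20
  + 138.29.155.0/24 (H2) depth=24
  + 138.29.144.0/20 (H4) depth=20
  + 138.29.144.0/20 (H2) depth=20
  ? 138.29.155.197  path d0:-→d1:-→d2:-→d3:-→d4:-→d5:-→d6:-→d7:-→d8:-→d9:-→d10:-→d11:-→d12:-→d13:-→d14:-→d15:-→d16:-→d17:-→d18:-→d19:-→d20:H2→d21:-→d22:-→d23:-→d24:H2→d25:-→d26:-→d27:-→d28:H3  best=H3
  + 23.127.128.0/17 (H6) depth=17
  ? 23.127.195.81  path d0:-→d1:-→d2:-→d3:-→d4:-→d5:-→d6:-→d7:-→d8:-→d9:-→d10:-→d11:-→d12:-→d13:-→d14:-→d15:-→d16:H3→d17:H6→d18:-→d19:-→d20:H1  best=H1
  ? 233.81.168.69  path d0:-→d1:-  best=no-route
  ? 23.127.199.100  path d0:-→d1:-→d2:-→d3:-→d4:-→d5:-→d6:-→d7:-→d8:-→d9:-→d10:-→d11:-→d12:-→d13:-→d14:-→d15:-→d16:H3→d17:H6→d18:-→d19:-→d20:H1  best=H1
  + 138.29.155.0/24 (H0) depth=24
  + 23.112.0.0/12 (H3) depth=12
  ? 138.29.155.193  path d0:-→d1:-→d2:-→d3:-→d4:-→d5:-→d6:-→d7:-→d8:-→d9:-→d10:-→d11:-→d12:-→d13:-→d14:-→d15:-→d16:-→d17:-→d18:-→d19:-→d20:H2→d21:-→d22:-→d23:-→d24:H0→d25:-→d26:-→d27:-→d28:H3  best=H3
  + 0.0.0.0/0 (H1) depth=0
  ? 23.127.193.77  path d0:H1→d1:-→d2:-→d3:-→d4:-→d5:-→d6:-→d7:-→d8:-→d9:-→d10:-→d11:-→d12:H3→d13:-→d14:-→d15:-→d16:H3→d17:H6→d18:-→d19:-→d20:H1  best=H1
  ? 23.127.205.24  path d0:H1→d1:-→d2:-→d3:-→d4:-→d5:-→d6:-→d7:-→d8:-→d9:-→d10:-→d11:-→d12:H3→d13:-→d14:-→d15:-→d16:H3→d17:H6→d18:-→d19:-→d20:H1  best=H1
  + 138.29.0.0/16 (H5) depth=16
  ? 23.127.0.0  path d0:H1→d1:-→d2:-→d3:-→d4:-→d5:-→d6:-→d7:-→d8:-→d9:-→d10:-→d11:-→d12:H3→d13:-→d14:-→d15:-→d16:H3  best=H3
  ? 23.127.193.111  path d0:H1→d1:-→d2:-→d3:-→d4:-→d5:-→d6:-→d7:-→d8:-→d9:-→d10:-→d11:-→d12:H3→d13:-→d14:-→d15:-→d16:H3→d17:H6→d18:-→d19:-→d20:H1  best=H1
  ? 23.127.192.3  path d0:H1→d1:-→d2:-→d3:-→d4:-→d5:-→d6:-→d7:-→d8:-→d9:-→d10:-→d11:-→d12:H3→d13:-→d14:-→d15:-→d16:H3→d17:H6→d18:-→d19:-→d20:H1  best=H1
  + 138.29.155.0/24 (H1) depth=24
  ? 23.127.132.202  path d0:H1→d1:-→d2:-→d3:-→d4:-→d5:-→d6:-→d7:-→d8:-→d9:-→d10:-→d11:-→d12:H3→d13:-→d14:-→d15:-→d16:H3→d17:H6  best=H6
  - 23.127.0.0/16 clear@16
  ? 23.127.231.224  path d0:H1→d1:-→d2:-→d3:-→d4:-→d5:-→d6:-→d7:-→d8:-→d9:-→d10:-→d11:-→d12:H3→d13:-→d14:-→d15:-→d16:-→d17:H6→d18:-  best=H6
  + 138.29.144.0/20 (H2) depth=20
  - 0.0.0.0/0 clear@0
  + 138.29.155.204/32 (H4) depth=32

== LOOKUPS ==
["H3","H3","H1","no-route","H1","H3","H1","H1","H3","H1","H1","H6","H6"]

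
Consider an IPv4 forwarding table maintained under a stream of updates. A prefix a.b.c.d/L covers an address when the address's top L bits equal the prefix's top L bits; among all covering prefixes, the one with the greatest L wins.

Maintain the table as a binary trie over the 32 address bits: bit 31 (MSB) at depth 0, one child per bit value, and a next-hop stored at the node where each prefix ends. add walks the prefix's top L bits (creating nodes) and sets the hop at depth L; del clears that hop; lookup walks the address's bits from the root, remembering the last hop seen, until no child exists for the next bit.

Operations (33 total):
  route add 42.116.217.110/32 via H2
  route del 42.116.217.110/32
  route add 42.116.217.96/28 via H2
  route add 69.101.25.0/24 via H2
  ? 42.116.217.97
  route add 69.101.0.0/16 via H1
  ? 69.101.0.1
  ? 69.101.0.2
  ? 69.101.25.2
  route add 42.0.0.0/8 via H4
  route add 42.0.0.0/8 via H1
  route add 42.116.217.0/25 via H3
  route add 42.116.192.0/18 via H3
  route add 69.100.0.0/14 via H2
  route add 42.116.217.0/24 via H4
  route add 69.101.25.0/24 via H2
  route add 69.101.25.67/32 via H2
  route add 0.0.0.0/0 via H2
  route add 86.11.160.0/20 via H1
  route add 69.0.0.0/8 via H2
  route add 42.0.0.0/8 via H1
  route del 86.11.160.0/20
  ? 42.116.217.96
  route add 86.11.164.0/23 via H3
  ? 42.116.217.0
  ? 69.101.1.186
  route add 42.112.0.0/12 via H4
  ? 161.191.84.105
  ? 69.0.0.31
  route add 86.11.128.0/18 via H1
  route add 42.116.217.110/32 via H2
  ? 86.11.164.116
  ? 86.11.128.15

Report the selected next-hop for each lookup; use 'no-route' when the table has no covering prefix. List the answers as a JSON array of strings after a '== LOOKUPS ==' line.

Trace:
  add 42.116.217.110/32 -> H2 at depth 32
  del 42.116.217.110/32 (clear depth 32)
  add 42.116.217.96/28 -> H2 at depth 28
  add 69.101.25.0/24 -> H2 at depth 24
  lookup 42.116.217.97: bits 0010101001110100110110010110 walk d0:-→d1:-→d2:-→d3:-→d4:-→d5:-→d6:-→d7:-→d8:-→d9:-→d10:-→d11:-→d12:-→d13:-→d14:-→d15:-→d16:-→d17:-→d18:-→d19:-→d20:-→d21:-→d22:-→d23:-→d24:-→d25:-→d26:-→d27:-→d28:H2 -> H2
  add 69.101.0.0/16 -> H1 at depth 16
  lookup 69.101.0.1: bits 0100010101100101000 walk d0:-→d1:-→d2:-→d3:-→d4:-→d5:-→d6:-→d7:-→d8:-→d9:-→d10:-→d11:-→d12:-→d13:-→d14:-→d15:-→d16:H1→d17:-→d18:-→d19:- -> H1
  lookup 69.101.0.2: bits 0100010101100101000 walk d0:-→d1:-→d2:-→d3:-→d4:-→d5:-→d6:-→d7:-→d8:-→d9:-→d10:-→d11:-→d12:-→d13:-→d14:-→d15:-→d16:H1→d17:-→d18:-→d19:- -> H1
  lookup 69.101.25.2: bits 010001010110010100011001 walk d0:-→d1:-→d2:-→d3:-→d4:-→d5:-→d6:-→d7:-→d8:-→d9:-→d10:-→d11:-→d12:-→d13:-→d14:-→d15:-→d16:H1→d17:-→d18:-→d19:-→d20:-→d21:-→d22:-→d23:-→d24:H2 -> H2
  add 42.0.0.0/8 -> H4 at depth 8
  add 42.0.0.0/8 -> H1 at depth 8
  add 42.116.217.0/25 -> H3 at depth 25
  add 42.116.192.0/18 -> H3 at depth 18
  add 69.100.0.0/14 -> H2 at depth 14
  add 42.116.217.0/24 -> H4 at depth 24
  add 69.101.25.0/24 -> H2 at depth 24
  add 69.101.25.67/32 -> H2 at depth 32
  add 0.0.0.0/0 -> H2 at depth 0
  add 86.11.160.0/20 -> H1 at depth 20
  add 69.0.0.0/8 -> H2 at depth 8
  add 42.0.0.0/8 -> H1 at depth 8
  del 86.11.160.0/20 (clear depth 20)
  lookup 42.116.217.96: bits 0010101001110100110110010110 walk d0:H2→d1:-→d2:-→d3:-→d4:-→d5:-→d6:-→d7:-→d8:H1→d9:-→d10:-→d11:-→d12:-→d13:-→d14:-→d15:-→d16:-→d17:-→d18:H3→d19:-→d20:-→d21:-→d22:-→d23:-→d24:H4→d25:H3→d26:-→d27:-→d28:H2 -> H2
  add 86.11.164.0/23 -> H3 at depth 23
  lookup 42.116.217.0: bits 0010101001110100110110010 walk d0:H2→d1:-→d2:-→d3:-→d4:-→d5:-→d6:-→d7:-→d8:H1→d9:-→d10:-→d11:-→d12:-→d13:-→d14:-→d15:-→d16:-→d17:-→d18:H3→d19:-→d20:-→d21:-→d22:-→d23:-→d24:H4→d25:H3 -> H3
  lookup 69.101.1.186: bits 0100010101100101000 walk d0:H2→d1:-→d2:-→d3:-→d4:-→d5:-→d6:-→d7:-→d8:H2→d9:-→d10:-→d11:-→d12:-→d13:-→d14:H2→d15:-→d16:H1→d17:-→d18:-→d19:- -> H1
  add 42.112.0.0/12 -> H4 at depth 12
  lookup 161.191.84.105: bits ε walk d0:H2 -> H2
  lookup 69.0.0.31: bits 010001010 walk d0:H2→d1:-→d2:-→d3:-→d4:-→d5:-→d6:-→d7:-→d8:H2→d9:- -> H2
  add 86.11.128.0/18 -> H1 at depth 18
  add 42.116.217.110/32 -> H2 at depth 32
  lookup 86.11.164.116: bits 01010110000010111010010 walk d0:H2→d1:-→d2:-→d3:-→d4:-→d5:-→d6:-→d7:-→d8:-→d9:-→d10:-→d11:-→d12:-→d13:-→d14:-→d15:-→d16:-→d17:-→d18:H1→d19:-→d20:-→d21:-→d22:-→d23:H3 -> H3
  lookup 86.11.128.15: bits 010101100000101110 walk d0:H2→d1:-→d2:-→d3:-→d4:-→d5:-→d6:-→d7:-→d8:-→d9:-→d10:-→d11:-→d12:-→d13:-→d14:-→d15:-→d16:-→d17:-→d18:H1 -> H1

== LOOKUPS ==
["H2","H1","H1","H2","H2","H3","H1","H2","H2","H3","H1"]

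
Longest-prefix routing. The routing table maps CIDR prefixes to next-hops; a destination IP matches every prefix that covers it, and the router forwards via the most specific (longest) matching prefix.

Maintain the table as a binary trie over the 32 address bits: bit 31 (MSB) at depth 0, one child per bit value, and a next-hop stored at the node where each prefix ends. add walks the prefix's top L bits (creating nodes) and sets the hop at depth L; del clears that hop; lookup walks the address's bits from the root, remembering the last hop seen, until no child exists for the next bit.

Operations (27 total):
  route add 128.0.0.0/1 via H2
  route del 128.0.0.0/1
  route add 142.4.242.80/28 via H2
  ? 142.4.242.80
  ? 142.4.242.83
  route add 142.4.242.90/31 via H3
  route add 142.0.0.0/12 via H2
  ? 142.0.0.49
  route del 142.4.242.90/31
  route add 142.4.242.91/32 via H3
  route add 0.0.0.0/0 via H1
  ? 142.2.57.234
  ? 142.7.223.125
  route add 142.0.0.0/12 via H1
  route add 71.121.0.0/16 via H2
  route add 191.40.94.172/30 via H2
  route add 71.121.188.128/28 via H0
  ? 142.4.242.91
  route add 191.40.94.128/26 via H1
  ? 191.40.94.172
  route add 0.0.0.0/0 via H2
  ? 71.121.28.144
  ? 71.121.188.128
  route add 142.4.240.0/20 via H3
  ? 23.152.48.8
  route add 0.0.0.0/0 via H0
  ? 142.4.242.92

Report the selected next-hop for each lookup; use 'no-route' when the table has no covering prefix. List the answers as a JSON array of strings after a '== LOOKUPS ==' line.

Process each operation:
  + 128.0.0.0/1 (H2) depth=1
  - 128.0.0.0/1 clear@1
  + 142.4.242.80/28 (H2) depth=28
  lookup 142.4.242.80: bits 1000111000000100111100100101 walk d0:-→d1:-→d2:-→d3:-→d4:-→d5:-→d6:-→d7:-→d8:-→d9:-→d10:-→d11:-→d12:-→d13:-→d14:-→d15:-→d16:-→d17:-→d18:-→d19:-→d20:-→d21:-→d22:-→d23:-→d24:-→d25:-→d26:-→d27:-→d28:H2 -> H2
  lookup 142.4.242.83: bits 1000111000000100111100100101 walk d0:-→d1:-→d2:-→d3:-→d4:-→d5:-→d6:-→d7:-→d8:-→d9:-→d10:-→d11:-→d12:-→d13:-→d14:-→d15:-→d16:-→d17:-→d18:-→d19:-→d20:-→d21:-→d22:-→d23:-→d24:-→d25:-→d26:-→d27:-→d28:H2 -> H2
  + 142.4.242.90/31 (H3) depth=31
  + 142.0.0.0/12 (H2) depth=12
  lookup 142.0.0.49: bits 1000111000000 walk d0:-→d1:-→d2:-→d3:-→d4:-→d5:-→d6:-→d7:-→d8:-→d9:-→d10:-→d11:-→d12:H2→d13:- -> H2
  - 142.4.242.90/31 clear@31
  + 142.4.242.91/32 (H3) depth=32
  + 0.0.0.0/0 (H1) depth=0
  lookup 142.2.57.234: bits 1000111000000 walk d0:H1→d1:-→d2:-→d3:-→d4:-→d5:-→d6:-→d7:-→d8:-→d9:-→d10:-→d11:-→d12:H2→d13:- -> H2
  lookup 142.7.223.125: bits 10001110000001 walk d0:H1→d1:-→d2:-→d3:-→d4:-→d5:-→d6:-→d7:-→d8:-→d9:-→d10:-→d11:-→d12:H2→d13:-→d14:- -> H2
  + 142.0.0.0/12 (H1) depth=12
  + 71.121.0.0/16 (H2) depth=16
  + 191.40.94.172/30 (H2) depth=30
  + 71.121.188.128/28 (H0) depth=28
  lookup 142.4.242.91: bits 10001110000001001111001001011011 walk d0:H1→d1:-→d2:-→d3:-→d4:-→d5:-→d6:-→d7:-→d8:-→d9:-→d10:-→d11:-→d12:H1→d13:-→d14:-→d15:-→d16:-→d17:-→d18:-→d19:-→d20:-→d21:-→d22:-→d23:-→d24:-→d25:-→d26:-→d27:-→d28:H2→d29:-→d30:-→d31:-→d32:H3 -> H3
  + 191.40.94.128/26 (H1) depth=26
  lookup 191.40.94.172: bits 101111110010100001011110101011 walk d0:H1→d1:-→d2:-→d3:-→d4:-→d5:-→d6:-→d7:-→d8:-→d9:-→d10:-→d11:-→d12:-→d13:-→d14:-→d15:-→d16:-→d17:-→d18:-→d19:-→d20:-→d21:-→d22:-→d23:-→d24:-→d25:-→d26:H1→d27:-→d28:-→d29:-→d30:H2 -> H2
  + 0.0.0.0/0 (H2) depth=0
  lookup 71.121.28.144: bits 0100011101111001 walk d0:H2→d1:-→d2:-→d3:-→d4:-→d5:-→d6:-→d7:-→d8:-→d9:-→d10:-→d11:-→d12:-→d13:-→d14:-→d15:-→d16:H2 -> H2
  lookup 71.121.188.128: bits 0100011101111001101111001000 walk d0:H2→d1:-→d2:-→d3:-→d4:-→d5:-→d6:-→d7:-→d8:-→d9:-→d10:-→d11:-→d12:-→d13:-→d14:-→d15:-→d16:H2→d17:-→d18:-→d19:-→d20:-→d21:-→d22:-→d23:-→d24:-→d25:-→d26:-→d27:-→d28:H0 -> H0
  + 142.4.240.0/20 (H3) depth=20
  lookup 23.152.48.8: bits 0 walk d0:H2→d1:- -> H2
  + 0.0.0.0/0 (H0) depth=0
  lookup 142.4.242.92: bits 10001110000001001111001001011 walk d0:H0→d1:-→d2:-→d3:-→d4:-→d5:-→d6:-→d7:-→d8:-→d9:-→d10:-→d11:-→d12:H1→d13:-→d14:-→d15:-→d16:-→d17:-→d18:-→d19:-→d20:H3→d21:-→d22:-→d23:-→d24:-→d25:-→d26:-→d27:-→d28:H2→d29:- -> H2

== LOOKUPS ==
["H2","H2","H2","H2","H2","H3","H2","H2","H0","H2","H2"]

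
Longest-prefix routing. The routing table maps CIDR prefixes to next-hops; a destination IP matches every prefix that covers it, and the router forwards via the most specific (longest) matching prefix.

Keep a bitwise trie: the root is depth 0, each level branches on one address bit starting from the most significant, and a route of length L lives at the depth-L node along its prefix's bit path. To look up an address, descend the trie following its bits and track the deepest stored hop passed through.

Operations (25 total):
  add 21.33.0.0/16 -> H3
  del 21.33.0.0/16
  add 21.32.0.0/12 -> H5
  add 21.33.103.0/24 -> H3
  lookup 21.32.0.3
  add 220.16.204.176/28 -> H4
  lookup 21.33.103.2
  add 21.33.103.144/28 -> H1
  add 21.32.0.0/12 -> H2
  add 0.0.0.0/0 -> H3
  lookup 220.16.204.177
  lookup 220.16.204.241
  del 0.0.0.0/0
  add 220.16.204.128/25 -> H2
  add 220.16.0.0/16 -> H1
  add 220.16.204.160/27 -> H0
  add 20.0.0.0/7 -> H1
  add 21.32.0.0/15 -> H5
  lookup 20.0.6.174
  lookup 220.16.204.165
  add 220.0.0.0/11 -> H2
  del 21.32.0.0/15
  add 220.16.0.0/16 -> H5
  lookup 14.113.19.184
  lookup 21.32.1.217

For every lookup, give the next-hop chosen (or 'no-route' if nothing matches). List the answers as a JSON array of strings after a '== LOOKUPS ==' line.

Apply in order:
  + 21.33.0.0/16 (H3) depth=16
  del 21.33.0.0/16 (clear depth 16)
  + 21.32.0.0/12 (H5) depth=12
  + 21.33.103.0/24 (H3) depth=24
  Q 21.32.0.3: descend 000101010010000 ; hops seen [H5] ; pick H5
  + 220.16.204.176/28 (H4) depth=28
  Q 21.33.103.2: descend 000101010010000101100111 ; hops seen [H5,H3] ; pick H3
  + 21.33.103.144/28 (H1) depth=28
  + 21.32.0.0/12 (H2) depth=12
  + 0.0.0.0/0 (H3) depth=0
  Q 220.16.204.177: descend 1101110000010000110011001011 ; hops seen [H3,H4] ; pick H4
  Q 220.16.204.241: descend 1101110000010000110011001 ; hops seen [H3] ; pick H3
  del 0.0.0.0/0 (clear depth 0)
  + 220.16.204.128/25 (H2) depth=25
  + 220.16.0.0/16 (H1) depth=16
  + 220.16.204.160/27 (H0) depth=27
  + 20.0.0.0/7 (H1) depth=7
  + 21.32.0.0/15 (H5) depth=15
  Q 20.0.6.174: descend 0001010 ; hops seen [H1] ; pick H1
  Q 220.16.204.165: descend 110111000001000011001100101 ; hops seen [H1,H2,H0] ; pick H0
  + 220.0.0.0/11 (H2) depth=11
  del 21.32.0.0/15 (clear depth 15)
  + 220.16.0.0/16 (H5) depth=16
  Q 14.113.19.184: descend 000 ; hops seen [∅] ; pick no-route
  Q 21.32.1.217: descend 000101010010000 ; hops seen [H1,H2] ; pick H2

== LOOKUPS ==
["H5","H3","H4","H3","H1","H0","no-route","H2"]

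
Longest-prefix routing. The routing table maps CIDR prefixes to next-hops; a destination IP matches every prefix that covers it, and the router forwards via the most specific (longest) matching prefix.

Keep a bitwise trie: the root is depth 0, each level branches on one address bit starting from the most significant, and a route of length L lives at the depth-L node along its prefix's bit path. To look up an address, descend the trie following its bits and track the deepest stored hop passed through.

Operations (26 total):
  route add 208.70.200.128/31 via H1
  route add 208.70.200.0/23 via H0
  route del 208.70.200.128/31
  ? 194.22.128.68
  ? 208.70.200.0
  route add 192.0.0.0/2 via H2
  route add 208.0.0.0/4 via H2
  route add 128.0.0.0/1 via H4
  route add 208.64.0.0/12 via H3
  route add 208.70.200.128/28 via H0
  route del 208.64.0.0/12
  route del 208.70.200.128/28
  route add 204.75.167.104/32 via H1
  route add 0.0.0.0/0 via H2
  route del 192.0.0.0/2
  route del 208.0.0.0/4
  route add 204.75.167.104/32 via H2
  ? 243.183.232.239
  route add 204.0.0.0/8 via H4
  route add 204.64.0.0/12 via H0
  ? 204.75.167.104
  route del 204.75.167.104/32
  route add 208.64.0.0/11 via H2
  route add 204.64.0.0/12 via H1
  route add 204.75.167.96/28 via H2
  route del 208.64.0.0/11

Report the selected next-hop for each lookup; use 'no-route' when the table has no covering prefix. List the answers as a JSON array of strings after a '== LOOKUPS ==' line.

Process each operation:
  + 208.70.200.128/31 (H1) depth=31
  + 208.70.200.0/23 (H0) depth=23
  del 208.70.200.128/31 (clear depth 31)
  Q 194.22.128.68: descend 110 ; hops seen [∅] ; pick no-route
  Q 208.70.200.0: descend 110100000100011011001000 ; hops seen [H0] ; pick H0
  + 192.0.0.0/2 (H2) depth=2
  + 208.0.0.0/4 (H2) depth=4
  + 128.0.0.0/1 (H4) depth=1
  + 208.64.0.0/12 (H3) depth=12
  + 208.70.200.128/28 (H0) depth=28
  del 208.64.0.0/12 (clear depth 12)
  del 208.70.200.128/28 (clear depth 28)
  + 204.75.167.104/32 (H1) depth=32
  + 0.0.0.0/0 (H2) depth=0
  del 192.0.0.0/2 (clear depth 2)
  del 208.0.0.0/4 (clear depth 4)
  + 204.75.167.104/32 (H2) depth=32
  Q 243.183.232.239: descend 11 ; hops seen [H2,H4] ; pick H4
  + 204.0.0.0/8 (H4) depth=8
  + 204.64.0.0/12 (H0) depth=12
  Q 204.75.167.104: descend 11001100010010111010011101101000 ; hops seen [H2,H4,H4,H0,H2] ; pick H2
  del 204.75.167.104/32 (clear depth 32)
  + 208.64.0.0/11 (H2) depth=11
  + 204.64.0.0/12 (H1) depth=12
  + 204.75.167.96/28 (H2) depth=28
  del 208.64.0.0/11 (clear depth 11)

== LOOKUPS ==
["no-route","H0","H4","H2"]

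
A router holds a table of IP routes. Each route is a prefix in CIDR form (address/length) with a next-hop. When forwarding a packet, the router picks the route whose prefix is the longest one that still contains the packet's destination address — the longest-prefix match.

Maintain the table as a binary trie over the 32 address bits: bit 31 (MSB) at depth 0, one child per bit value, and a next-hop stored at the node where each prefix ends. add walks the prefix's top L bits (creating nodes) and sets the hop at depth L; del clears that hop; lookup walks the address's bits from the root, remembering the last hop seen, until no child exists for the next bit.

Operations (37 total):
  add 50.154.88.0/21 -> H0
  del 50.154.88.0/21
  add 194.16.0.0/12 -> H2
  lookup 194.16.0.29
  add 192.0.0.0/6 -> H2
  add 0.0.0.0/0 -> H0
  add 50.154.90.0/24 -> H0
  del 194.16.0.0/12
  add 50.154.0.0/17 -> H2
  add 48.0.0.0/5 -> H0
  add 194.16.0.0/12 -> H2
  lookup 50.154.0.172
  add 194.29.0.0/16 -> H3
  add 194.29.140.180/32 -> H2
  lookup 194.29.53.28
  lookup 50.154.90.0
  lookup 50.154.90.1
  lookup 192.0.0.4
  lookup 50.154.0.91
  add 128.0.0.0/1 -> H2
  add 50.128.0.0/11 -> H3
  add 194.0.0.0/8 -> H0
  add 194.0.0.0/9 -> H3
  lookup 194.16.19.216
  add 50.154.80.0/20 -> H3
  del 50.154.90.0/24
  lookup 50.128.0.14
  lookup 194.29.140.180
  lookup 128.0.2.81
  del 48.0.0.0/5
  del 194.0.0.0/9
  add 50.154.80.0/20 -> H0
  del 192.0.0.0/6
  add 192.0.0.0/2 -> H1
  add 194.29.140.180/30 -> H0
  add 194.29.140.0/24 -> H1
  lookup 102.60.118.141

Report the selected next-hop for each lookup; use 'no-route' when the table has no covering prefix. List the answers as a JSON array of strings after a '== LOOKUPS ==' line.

Apply in order:
  + 50.154.88.0/21 (H0) depth=21
  del 50.154.88.0/21 (clear depth 21)
  + 194.16.0.0/12 (H2) depth=12
  Q 194.16.0.29: descend 110000100001 ; hops seen [H2] ; pick H2
  + 192.0.0.0/6 (H2) depth=6
  + 0.0.0.0/0 (H0) depth=0
  + 50.154.90.0/24 (H0) depth=24
  del 194.16.0.0/12 (clear depth 12)
  + 50.154.0.0/17 (H2) depth=17
  + 48.0.0.0/5 (H0) depth=5
  + 194.16.0.0/12 (H2) depth=12
  Q 50.154.0.172: descend 00110010100110100 ; hops seen [H0,H0,H2] ; pick H2
  + 194.29.0.0/16 (H3) depth=16
  + 194.29.140.180/32 (H2) depth=32
  Q 194.29.53.28: descend 1100001000011101 ; hops seen [H0,H2,H2,H3] ; pick H3
  Q 50.154.90.0: descend 001100101001101001011010 ; hops seen [H0,H0,H2,H0] ; pick H0
  Q 50.154.90.1: descend 001100101001101001011010 ; hops seen [H0,H0,H2,H0] ; pick H0
  Q 192.0.0.4: descend 110000 ; hops seen [H0,H2] ; pick H2
  Q 50.154.0.91: descend 00110010100110100 ; hops seen [H0,H0,H2] ; pick H2
  + 128.0.0.0/1 (H2) depth=1
  + 50.128.0.0/11 (H3) depth=11
  + 194.0.0.0/8 (H0) depth=8
  + 194.0.0.0/9 (H3) depth=9
  Q 194.16.19.216: descend 110000100001 ; hops seen [H0,H2,H2,H0,H3,H2] ; pick H2
  + 50.154.80.0/20 (H3) depth=20
  del 50.154.90.0/24 (clear depth 24)
  Q 50.128.0.14: descend 00110010100 ; hops seen [H0,H0,H3] ; pick H3
  Q 194.29.140.180: descend 11000010000111011000110010110100 ; hops seen [H0,H2,H2,H0,H3,H2,H3,H2] ; pick H2
  Q 128.0.2.81: descend 1 ; hops seen [H0,H2] ; pick H2
  del 48.0.0.0/5 (clear depth 5)
  del 194.0.0.0/9 (clear depth 9)
  + 50.154.80.0/20 (H0) depth=20
  del 192.0.0.0/6 (clear depth 6)
  + 192.0.0.0/2 (H1) depth=2
  + 194.29.140.180/30 (H0) depth=30
  + 194.29.140.0/24 (H1) depth=24
  Q 102.60.118.141: descend 0 ; hops seen [H0] ; pick H0

== LOOKUPS ==
["H2","H2","H3","H0","H0","H2","H2","H2","H3","H2","H2","H0"]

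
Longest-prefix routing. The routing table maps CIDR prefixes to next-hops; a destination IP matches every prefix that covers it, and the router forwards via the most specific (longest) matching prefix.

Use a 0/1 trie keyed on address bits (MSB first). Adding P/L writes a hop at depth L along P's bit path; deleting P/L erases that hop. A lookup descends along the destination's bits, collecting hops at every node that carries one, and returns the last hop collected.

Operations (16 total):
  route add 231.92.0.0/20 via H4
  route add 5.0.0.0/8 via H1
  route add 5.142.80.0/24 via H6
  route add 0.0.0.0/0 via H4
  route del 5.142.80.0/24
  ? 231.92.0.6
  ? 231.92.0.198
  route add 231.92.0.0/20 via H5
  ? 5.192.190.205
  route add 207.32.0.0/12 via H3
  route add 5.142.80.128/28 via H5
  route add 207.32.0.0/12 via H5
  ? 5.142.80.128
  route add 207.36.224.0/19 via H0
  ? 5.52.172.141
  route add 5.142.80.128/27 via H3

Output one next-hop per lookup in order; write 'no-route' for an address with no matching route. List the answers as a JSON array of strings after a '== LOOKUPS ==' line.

Apply in order:
  + 231.92.0.0/20 (H4) depth=20
  + 5.0.0.0/8 (H1) depth=8
  + 5.142.80.0/24 (H6) depth=24
  + 0.0.0.0/0 (H4) depth=0
  - 5.142.80.0/24 clear@24
  ? 231.92.0.6  path d0:H4→d1:-→d2:-→d3:-→d4:-→d5:-→d6:-→d7:-→d8:-→d9:-→d10:-→d11:-→d12:-→d13:-→d14:-→d15:-→d16:-→d17:-→d18:-→d19:-→d20:H4  best=H4
  ? 231.92.0.198  path d0:H4→d1:-→d2:-→d3:-→d4:-→d5:-→d6:-→d7:-→d8:-→d9:-→d10:-→d11:-→d12:-→d13:-→d14:-→d15:-→d16:-→d17:-→d18:-→d19:-→d20:H4  best=H4
  + 231.92.0.0/20 (H5) depth=20
  ? 5.192.190.205  path d0:H4→d1:-→d2:-→d3:-→d4:-→d5:-→d6:-→d7:-→d8:H1→d9:-  best=H1
  + 207.32.0.0/12 (H3) depth=12
  + 5.142.80.128/28 (H5) depth=28
  + 207.32.0.0/12 (H5) depth=12
  ? 5.142.80.128  path d0:H4→d1:-→d2:-→d3:-→d4:-→d5:-→d6:-→d7:-→d8:H1→d9:-→d10:-→d11:-→d12:-→d13:-→d14:-→d15:-→d16:-→d17:-→d18:-→d19:-→d20:-→d21:-→d22:-→d23:-→d24:-→d25:-→d26:-→d27:-→d28:H5  best=H5
  + 207.36.224.0/19 (H0) depth=19
  ? 5.52.172.141  path d0:H4→d1:-→d2:-→d3:-→d4:-→d5:-→d6:-→d7:-→d8:H1  best=H1
  + 5.142.80.128/27 (H3) depth=27

== LOOKUPS ==
["H4","H4","H1","H5","H1"]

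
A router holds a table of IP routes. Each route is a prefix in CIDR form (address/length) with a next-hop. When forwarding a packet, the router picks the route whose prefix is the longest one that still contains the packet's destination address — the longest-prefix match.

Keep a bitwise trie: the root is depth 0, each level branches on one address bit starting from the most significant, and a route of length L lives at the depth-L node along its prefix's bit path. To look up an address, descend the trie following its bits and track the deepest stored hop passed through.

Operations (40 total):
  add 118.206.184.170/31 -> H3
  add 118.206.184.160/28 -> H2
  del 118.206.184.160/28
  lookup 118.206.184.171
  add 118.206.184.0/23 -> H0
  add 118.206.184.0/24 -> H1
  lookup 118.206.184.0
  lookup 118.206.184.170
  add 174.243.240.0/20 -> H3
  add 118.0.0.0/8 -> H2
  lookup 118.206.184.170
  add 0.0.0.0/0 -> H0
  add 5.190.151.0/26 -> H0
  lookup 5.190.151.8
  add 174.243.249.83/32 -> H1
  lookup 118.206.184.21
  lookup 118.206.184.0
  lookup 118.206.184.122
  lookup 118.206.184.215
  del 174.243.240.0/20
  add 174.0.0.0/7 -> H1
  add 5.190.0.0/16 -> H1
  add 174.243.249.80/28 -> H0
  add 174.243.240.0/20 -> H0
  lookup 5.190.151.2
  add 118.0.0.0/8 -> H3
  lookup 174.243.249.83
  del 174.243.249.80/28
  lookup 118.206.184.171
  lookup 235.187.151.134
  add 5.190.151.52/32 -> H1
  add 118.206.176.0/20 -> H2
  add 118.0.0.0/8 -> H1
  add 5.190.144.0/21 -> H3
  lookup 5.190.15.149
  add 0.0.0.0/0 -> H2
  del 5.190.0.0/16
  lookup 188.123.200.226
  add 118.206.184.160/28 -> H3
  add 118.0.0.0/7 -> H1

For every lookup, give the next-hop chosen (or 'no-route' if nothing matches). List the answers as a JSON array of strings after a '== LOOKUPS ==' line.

Trace:
  add 118.206.184.170/31 -> H3 at depth 31
  add 118.206.184.160/28 -> H2 at depth 28
  del 118.206.184.160/28 (clear depth 28)
  ? 118.206.184.171  path d0:-→d1:-→d2:-→d3:-→d4:-→d5:-→d6:-→d7:-→d8:-→d9:-→d10:-→d11:-→d12:-→d13:-→d14:-→d15:-→d16:-→d17:-→d18:-→d19:-→d20:-→d21:-→d22:-→d23:-→d24:-→d25:-→d26:-→d27:-→d28:-→d29:-→d30:-→d31:H3  best=H3
  add 118.206.184.0/23 -> H0 at depth 23
  add 118.206.184.0/24 -> H1 at depth 24
  ? 118.206.184.0  path d0:-→d1:-→d2:-→d3:-→d4:-→d5:-→d6:-→d7:-→d8:-→d9:-→d10:-→d11:-→d12:-→d13:-→d14:-→d15:-→d16:-→d17:-→d18:-→d19:-→d20:-→d21:-→d22:-→d23:H0→d24:H1  best=H1
  ? 118.206.184.170  path d0:-→d1:-→d2:-→d3:-→d4:-→d5:-→d6:-→d7:-→d8:-→d9:-→d10:-→d11:-→d12:-→d13:-→d14:-→d15:-→d16:-→d17:-→d18:-→d19:-→d20:-→d21:-→d22:-→d23:H0→d24:H1→d25:-→d26:-→d27:-→d28:-→d29:-→d30:-→d31:H3  best=H3
  add 174.243.240.0/20 -> H3 at depth 20
  add 118.0.0.0/8 -> H2 at depth 8
  ? 118.206.184.170  path d0:-→d1:-→d2:-→d3:-→d4:-→d5:-→d6:-→d7:-→d8:H2→d9:-→d10:-→d11:-→d12:-→d13:-→d14:-→d15:-→d16:-→d17:-→d18:-→d19:-→d20:-→d21:-→d22:-→d23:H0→d24:H1→d25:-→d26:-→d27:-→d28:-→d29:-→d30:-→d31:H3  best=H3
  add 0.0.0.0/0 -> H0 at depth 0
  add 5.190.151.0/26 -> H0 at depth 26
  ? 5.190.151.8  path d0:H0→d1:-→d2:-→d3:-→d4:-→d5:-→d6:-→d7:-→d8:-→d9:-→d10:-→d11:-→d12:-→d13:-→d14:-→d15:-→d16:-→d17:-→d18:-→d19:-→d20:-→d21:-→d22:-→d23:-→d24:-→d25:-→d26:H0  best=H0
  add 174.243.249.83/32 -> H1 at depth 32
  ? 118.206.184.21  path d0:H0→d1:-→d2:-→d3:-→d4:-→d5:-→d6:-→d7:-→d8:H2→d9:-→d10:-→d11:-→d12:-→d13:-→d14:-→d15:-→d16:-→d17:-→d18:-→d19:-→d20:-→d21:-→d22:-→d23:H0→d24:H1  best=H1
  ? 118.206.184.0  path d0:H0→d1:-→d2:-→d3:-→d4:-→d5:-→d6:-→d7:-→d8:H2→d9:-→d10:-→d11:-→d12:-→d13:-→d14:-→d15:-→d16:-→d17:-→d18:-→d19:-→d20:-→d21:-→d22:-→d23:H0→d24:H1  best=H1
  ? 118.206.184.122  path d0:H0→d1:-→d2:-→d3:-→d4:-→d5:-→d6:-→d7:-→d8:H2→d9:-→d10:-→d11:-→d12:-→d13:-→d14:-→d15:-→d16:-→d17:-→d18:-→d19:-→d20:-→d21:-→d22:-→d23:H0→d24:H1  best=H1
  ? 118.206.184.215  path d0:H0→d1:-→d2:-→d3:-→d4:-→d5:-→d6:-→d7:-→d8:H2→d9:-→d10:-→d11:-→d12:-→d13:-→d14:-→d15:-→d16:-→d17:-→d18:-→d19:-→d20:-→d21:-→d22:-→d23:H0→d24:H1→d25:-  best=H1
  del 174.243.240.0/20 (clear depth 20)
  add 174.0.0.0/7 -> H1 at depth 7
  add 5.190.0.0/16 -> H1 at depth 16
  add 174.243.249.80/28 -> H0 at depth 28
  add 174.243.240.0/20 -> H0 at depth 20
  ? 5.190.151.2  path d0:H0→d1:-→d2:-→d3:-→d4:-→d5:-→d6:-→d7:-→d8:-→d9:-→d10:-→d11:-→d12:-→d13:-→d14:-→d15:-→d16:H1→d17:-→d18:-→d19:-→d20:-→d21:-→d22:-→d23:-→d24:-→d25:-→d26:H0  best=H0
  add 118.0.0.0/8 -> H3 at depth 8
  ? 174.243.249.83  path d0:H0→d1:-→d2:-→d3:-→d4:-→d5:-→d6:-→d7:H1→d8:-→d9:-→d10:-→d11:-→d12:-→d13:-→d14:-→d15:-→d16:-→d17:-→d18:-→d19:-→d20:H0→d21:-→d22:-→d23:-→d24:-→d25:-→d26:-→d27:-→d28:H0→d29:-→d30:-→d31:-→d32:H1  best=H1
  del 174.243.249.80/28 (clear depth 28)
  ? 118.206.184.171  path d0:H0→d1:-→d2:-→d3:-→d4:-→d5:-→d6:-→d7:-→d8:H3→d9:-→d10:-→d11:-→d12:-→d13:-→d14:-→d15:-→d16:-→d17:-→d18:-→d19:-→d20:-→d21:-→d22:-→d23:H0→d24:H1→d25:-→d26:-→d27:-→d28:-→d29:-→d30:-→d31:H3  best=H3
  ? 235.187.151.134  path d0:H0→d1:-  best=H0
  add 5.190.151.52/32 -> H1 at depth 32
  add 118.206.176.0/20 -> H2 at depth 20
  add 118.0.0.0/8 -> H1 at depth 8
  add 5.190.144.0/21 -> H3 at depth 21
  ? 5.190.15.149  path d0:H0→d1:-→d2:-→d3:-→d4:-→d5:-→d6:-→d7:-→d8:-→d9:-→d10:-→d11:-→d12:-→d13:-→d14:-→d15:-→d16:H1  best=H1
  add 0.0.0.0/0 -> H2 at depth 0
  del 5.190.0.0/16 (clear depth 16)
  ? 188.123.200.226  path d0:H2→d1:-→d2:-→d3:-  best=H2
  add 118.206.184.160/28 -> H3 at depth 28
  add 118.0.0.0/7 -> H1 at depth 7

== LOOKUPS ==
["H3","H1","H3","H3","H0","H1","H1","H1","H1","H0","H1","H3","H0","H1","H2"]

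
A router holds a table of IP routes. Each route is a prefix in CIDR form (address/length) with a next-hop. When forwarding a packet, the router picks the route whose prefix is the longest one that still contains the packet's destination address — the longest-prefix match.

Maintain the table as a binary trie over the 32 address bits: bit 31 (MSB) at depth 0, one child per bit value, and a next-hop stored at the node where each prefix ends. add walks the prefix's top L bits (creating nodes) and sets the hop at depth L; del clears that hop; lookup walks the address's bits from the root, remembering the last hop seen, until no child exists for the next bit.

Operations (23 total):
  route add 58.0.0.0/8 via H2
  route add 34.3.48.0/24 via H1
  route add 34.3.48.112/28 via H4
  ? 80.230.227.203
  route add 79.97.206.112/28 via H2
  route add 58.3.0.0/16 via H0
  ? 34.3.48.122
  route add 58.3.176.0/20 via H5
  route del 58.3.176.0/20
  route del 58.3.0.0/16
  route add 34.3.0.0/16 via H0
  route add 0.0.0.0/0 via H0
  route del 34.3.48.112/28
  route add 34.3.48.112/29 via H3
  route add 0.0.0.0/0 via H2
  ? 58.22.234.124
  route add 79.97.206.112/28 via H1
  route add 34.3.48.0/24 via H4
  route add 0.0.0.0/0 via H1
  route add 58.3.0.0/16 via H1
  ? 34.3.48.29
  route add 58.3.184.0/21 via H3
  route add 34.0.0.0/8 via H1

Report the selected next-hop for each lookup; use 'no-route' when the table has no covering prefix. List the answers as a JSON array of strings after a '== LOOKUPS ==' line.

Apply in order:
  + 58.0.0.0/8 (H2) depth=8
  + 34.3.48.0/24 (H1) depth=24
  + 34.3.48.112/28 (H4) depth=28
  ? 80.230.227.203  path d0:-→d1:-  best=no-route
  + 79.97.206.112/28 (H2) depth=28
  + 58.3.0.0/16 (H0) depth=16
  ? 34.3.48.122  path d0:-→d1:-→d2:-→d3:-→d4:-→d5:-→d6:-→d7:-→d8:-→d9:-→d10:-→d11:-→d12:-→d13:-→d14:-→d15:-→d16:-→d17:-→d18:-→d19:-→d20:-→d21:-→d22:-→d23:-→d24:H1→d25:-→d26:-→d27:-→d28:H4  best=H4
  + 58.3.176.0/20 (H5) depth=20
  - 58.3.176.0/20 clear@20
  - 58.3.0.0/16 clear@16
  + 34.3.0.0/16 (H0) depth=16
  + 0.0.0.0/0 (H0) depth=0
  - 34.3.48.112/28 clear@28
  + 34.3.48.112/29 (H3) depth=29
  + 0.0.0.0/0 (H2) depth=0
  ? 58.22.234.124  path d0:H2→d1:-→d2:-→d3:-→d4:-→d5:-→d6:-→d7:-→d8:H2→d9:-→d10:-→d11:-  best=H2
  + 79.97.206.112/28 (H1) depth=28
  + 34.3.48.0/24 (H4) depth=24
  + 0.0.0.0/0 (H1) depth=0
  + 58.3.0.0/16 (H1) depth=16
  ? 34.3.48.29  path d0:H1→d1:-→d2:-→d3:-→d4:-→d5:-→d6:-→d7:-→d8:-→d9:-→d10:-→d11:-→d12:-→d13:-→d14:-→d15:-→d16:H0→d17:-→d18:-→d19:-→d20:-→d21:-→d22:-→d23:-→d24:H4→d25:-  best=H4
  + 58.3.184.0/21 (H3) depth=21
  + 34.0.0.0/8 (H1) depth=8

== LOOKUPS ==
["no-route","H4","H2","H4"]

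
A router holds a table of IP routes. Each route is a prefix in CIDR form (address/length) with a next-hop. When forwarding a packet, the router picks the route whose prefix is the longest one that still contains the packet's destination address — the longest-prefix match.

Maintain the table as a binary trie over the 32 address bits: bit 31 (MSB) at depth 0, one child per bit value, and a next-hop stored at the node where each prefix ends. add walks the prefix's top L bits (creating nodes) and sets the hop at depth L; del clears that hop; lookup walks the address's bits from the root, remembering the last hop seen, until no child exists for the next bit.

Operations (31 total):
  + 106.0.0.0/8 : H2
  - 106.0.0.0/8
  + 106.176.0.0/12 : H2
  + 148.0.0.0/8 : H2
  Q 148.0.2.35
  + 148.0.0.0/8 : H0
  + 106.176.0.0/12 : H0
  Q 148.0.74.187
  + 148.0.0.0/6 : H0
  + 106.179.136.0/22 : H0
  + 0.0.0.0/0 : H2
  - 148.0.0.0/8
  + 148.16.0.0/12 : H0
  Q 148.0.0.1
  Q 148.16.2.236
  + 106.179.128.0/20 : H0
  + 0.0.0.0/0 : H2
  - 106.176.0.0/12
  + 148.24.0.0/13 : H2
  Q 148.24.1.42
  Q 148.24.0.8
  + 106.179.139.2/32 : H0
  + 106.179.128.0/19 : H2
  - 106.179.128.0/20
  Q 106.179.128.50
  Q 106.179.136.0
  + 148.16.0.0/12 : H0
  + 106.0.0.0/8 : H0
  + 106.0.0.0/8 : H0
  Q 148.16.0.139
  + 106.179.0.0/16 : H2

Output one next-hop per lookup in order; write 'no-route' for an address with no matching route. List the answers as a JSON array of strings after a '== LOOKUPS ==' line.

Trace:
  add 106.0.0.0/8 -> H2 at depth 8
  - 106.0.0.0/8 clear@8
  add 106.176.0.0/12 -> H2 at depth 12
  add 148.0.0.0/8 -> H2 at depth 8
  lookup 148.0.2.35: bits 10010100 walk d0:-→d1:-→d2:-→d3:-→d4:-→d5:-→d6:-→d7:-→d8:H2 -> H2
  add 148.0.0.0/8 -> H0 at depth 8
  add 106.176.0.0/12 -> H0 at depth 12
  lookup 148.0.74.187: bits 10010100 walk d0:-→d1:-→d2:-→d3:-→d4:-→d5:-→d6:-→d7:-→d8:H0 -> H0
  add 148.0.0.0/6 -> H0 at depth 6
  add 106.179.136.0/22 -> H0 at depth 22
  add 0.0.0.0/0 -> H2 at depth 0
  - 148.0.0.0/8 clear@8
  add 148.16.0.0/12 -> H0 at depth 12
  lookup 148.0.0.1: bits 10010100000 walk d0:H2→d1:-→d2:-→d3:-→d4:-→d5:-→d6:H0→d7:-→d8:-→d9:-→d10:-→d11:- -> H0
  lookup 148.16.2.236: bits 100101000001 walk d0:H2→d1:-→d2:-→d3:-→d4:-→d5:-→d6:H0→d7:-→d8:-→d9:-→d10:-→d11:-→d12:H0 -> H0
  add 106.179.128.0/20 -> H0 at depth 20
  add 0.0.0.0/0 -> H2 at depth 0
  - 106.176.0.0/12 clear@12
  add 148.24.0.0/13 -> H2 at depth 13
  lookup 148.24.1.42: bits 1001010000011 walk d0:H2→d1:-→d2:-→d3:-→d4:-→d5:-→d6:H0→d7:-→d8:-→d9:-→d10:-→d11:-→d12:H0→d13:H2 -> H2
  lookup 148.24.0.8: bits 1001010000011 walk d0:H2→d1:-→d2:-→d3:-→d4:-→d5:-→d6:H0→d7:-→d8:-→d9:-→d10:-→d11:-→d12:H0→d13:H2 -> H2
  add 106.179.139.2/32 -> H0 at depth 32
  add 106.179.128.0/19 -> H2 at depth 19
  - 106.179.128.0/20 clear@20
  lookup 106.179.128.50: bits 01101010101100111000 walk d0:H2→d1:-→d2:-→d3:-→d4:-→d5:-→d6:-→d7:-→d8:-→d9:-→d10:-→d11:-→d12:-→d13:-→d14:-→d15:-→d16:-→d17:-→d18:-→d19:H2→d20:- -> H2
  lookup 106.179.136.0: bits 0110101010110011100010 walk d0:H2→d1:-→d2:-→d3:-→d4:-→d5:-→d6:-→d7:-→d8:-→d9:-→d10:-→d11:-→d12:-→d13:-→d14:-→d15:-→d16:-→d17:-→d18:-→d19:H2→d20:-→d21:-→d22:H0 -> H0
  add 148.16.0.0/12 -> H0 at depth 12
  add 106.0.0.0/8 -> H0 at depth 8
  add 106.0.0.0/8 -> H0 at depth 8
  lookup 148.16.0.139: bits 100101000001 walk d0:H2→d1:-→d2:-→d3:-→d4:-→d5:-→d6:H0→d7:-→d8:-→d9:-→d10:-→d11:-→d12:H0 -> H0
  add 106.179.0.0/16 -> H2 at depth 16

== LOOKUPS ==
["H2","H0","H0","H0","H2","H2","H2","H0","H0"]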